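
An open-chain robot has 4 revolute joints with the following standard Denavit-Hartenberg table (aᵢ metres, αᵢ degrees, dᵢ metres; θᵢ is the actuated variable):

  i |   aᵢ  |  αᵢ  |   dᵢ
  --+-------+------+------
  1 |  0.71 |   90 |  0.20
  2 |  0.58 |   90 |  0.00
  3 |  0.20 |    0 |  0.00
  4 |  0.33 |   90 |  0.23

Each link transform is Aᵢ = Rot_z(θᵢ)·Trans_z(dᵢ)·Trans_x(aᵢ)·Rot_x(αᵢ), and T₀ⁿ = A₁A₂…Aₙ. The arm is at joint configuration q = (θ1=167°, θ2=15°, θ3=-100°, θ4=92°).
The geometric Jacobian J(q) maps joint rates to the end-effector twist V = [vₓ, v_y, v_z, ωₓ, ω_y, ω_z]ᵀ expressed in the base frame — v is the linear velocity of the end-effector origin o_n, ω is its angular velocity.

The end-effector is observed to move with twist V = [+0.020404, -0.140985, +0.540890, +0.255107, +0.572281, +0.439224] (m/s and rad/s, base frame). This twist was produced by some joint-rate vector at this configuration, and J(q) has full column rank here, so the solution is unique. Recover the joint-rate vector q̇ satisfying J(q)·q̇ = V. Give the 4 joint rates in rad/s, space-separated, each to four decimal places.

o_n = [-1.6252, 0.1259, 0.2035]
J₁: ẑ×o_n = [-0.1259, -1.6252, 0.0000], ω = ẑ
J2: z=[0.2250, 0.9744, 0.0000] o=[-0.6918, 0.1597, 0.2000] → [0.0035, -0.0008, 0.9019, 0.2250, 0.9744, 0.0000]
J3: z=[-0.2522, 0.0582, -0.9659] o=[-1.2377, 0.2857, 0.3501] → [-0.1629, 0.3373, 0.0629, -0.2522, 0.0582, -0.9659]
J4: z=[-0.2522, 0.0582, -0.9659] o=[-1.2493, 0.0863, 0.3411] → [0.0303, 0.3284, 0.0119, -0.2522, 0.0582, -0.9659]
q̇ = J⁺·V = [-0.0080, 0.6150, -0.1620, -0.3010]

-0.0080 0.6150 -0.1620 -0.3010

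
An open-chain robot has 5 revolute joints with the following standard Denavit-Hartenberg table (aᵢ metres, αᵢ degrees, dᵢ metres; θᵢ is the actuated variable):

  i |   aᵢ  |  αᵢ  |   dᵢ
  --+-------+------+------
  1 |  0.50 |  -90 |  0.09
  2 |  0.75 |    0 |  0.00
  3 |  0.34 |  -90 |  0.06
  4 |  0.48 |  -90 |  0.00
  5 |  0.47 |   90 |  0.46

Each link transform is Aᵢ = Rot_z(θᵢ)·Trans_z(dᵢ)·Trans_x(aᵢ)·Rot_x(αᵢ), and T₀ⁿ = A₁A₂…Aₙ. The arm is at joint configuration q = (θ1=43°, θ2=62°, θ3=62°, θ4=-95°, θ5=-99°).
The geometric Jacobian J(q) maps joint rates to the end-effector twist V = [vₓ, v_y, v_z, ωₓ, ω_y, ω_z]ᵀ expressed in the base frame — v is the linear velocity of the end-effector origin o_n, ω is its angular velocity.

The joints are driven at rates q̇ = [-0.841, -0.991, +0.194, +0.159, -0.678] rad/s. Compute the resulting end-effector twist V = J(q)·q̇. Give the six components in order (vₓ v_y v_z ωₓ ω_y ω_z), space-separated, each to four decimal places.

1.2810 0.6271 -0.4070 0.7637 -0.4584 -0.1921

o_n = [-0.3147, 0.3971, -0.9450]
J₁: ẑ×o_n = [-0.3971, -0.3147, 0.0000], ω = ẑ
J2: z=[-0.6820, 0.7314, 0.0000] o=[0.3657, 0.3410, 0.0900] → [-0.7570, -0.7059, 0.4593, -0.6820, 0.7314, 0.0000]
J3: z=[-0.6820, 0.7314, 0.0000] o=[0.6232, 0.5811, -0.5722] → [-0.2727, -0.2543, 0.8114, -0.6820, 0.7314, 0.0000]
J4: z=[-0.6063, -0.5654, 0.5592] o=[0.4432, 0.4953, -0.8541] → [0.1064, -0.4789, -0.3689, -0.6063, -0.5654, 0.5592]
J5: z=[-0.4669, -0.3162, -0.8259] o=[0.1342, 0.8610, -0.8194] → [-0.3434, 0.3121, 0.0747, -0.4669, -0.3162, -0.8259]
V = J·q̇ = [1.2810, 0.6271, -0.4070, 0.7637, -0.4584, -0.1921]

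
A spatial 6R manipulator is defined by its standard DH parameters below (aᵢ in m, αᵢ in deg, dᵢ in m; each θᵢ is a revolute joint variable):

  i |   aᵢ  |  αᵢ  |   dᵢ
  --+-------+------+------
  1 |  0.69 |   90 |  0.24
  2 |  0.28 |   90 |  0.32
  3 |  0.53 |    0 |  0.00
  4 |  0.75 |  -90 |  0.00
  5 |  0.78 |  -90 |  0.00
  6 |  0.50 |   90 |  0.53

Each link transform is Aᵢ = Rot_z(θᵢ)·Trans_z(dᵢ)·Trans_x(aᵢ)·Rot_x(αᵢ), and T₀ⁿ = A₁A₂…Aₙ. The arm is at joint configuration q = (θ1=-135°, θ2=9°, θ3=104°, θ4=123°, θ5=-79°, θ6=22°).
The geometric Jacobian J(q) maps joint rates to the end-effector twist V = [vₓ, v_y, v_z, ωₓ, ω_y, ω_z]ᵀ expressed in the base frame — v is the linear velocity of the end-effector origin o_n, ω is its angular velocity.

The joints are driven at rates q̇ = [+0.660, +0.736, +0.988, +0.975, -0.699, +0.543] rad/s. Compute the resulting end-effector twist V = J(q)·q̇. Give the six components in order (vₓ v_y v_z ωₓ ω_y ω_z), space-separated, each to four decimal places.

-0.7676 -2.9823 -0.7555 -0.1766 0.9871 -1.3133

o_n = [0.1954, -0.0034, -1.0244]
J₁: ẑ×o_n = [0.0034, 0.1954, -0.0000], ω = ẑ
J2: z=[-0.7071, 0.7071, 0.0000] o=[-0.4879, -0.4879, 0.2400] → [-0.8940, -0.8940, -0.8257, -0.7071, 0.7071, 0.0000]
J3: z=[-0.1106, -0.1106, -0.9877] o=[-0.9097, -0.4572, 0.2838] → [0.5929, -1.2362, 0.0720, -0.1106, -0.1106, -0.9877]
J4: z=[-0.1106, -0.1106, -0.9877] o=[-1.1838, -0.0040, 0.2637] → [0.1431, -1.5047, 0.1525, -0.1106, -0.1106, -0.9877]
J5: z=[-0.0285, -0.9930, 0.1144] o=[-0.4387, -0.0346, 0.1837] → [1.1961, 0.0381, 0.6288, -0.0285, -0.9930, 0.1144]
J6: z=[0.9963, -0.0190, 0.0837] o=[-0.3756, -0.1254, -0.5884] → [-0.0019, 0.4822, 0.1324, 0.9963, -0.0190, 0.0837]
V = J·q̇ = [-0.7676, -2.9823, -0.7555, -0.1766, 0.9871, -1.3133]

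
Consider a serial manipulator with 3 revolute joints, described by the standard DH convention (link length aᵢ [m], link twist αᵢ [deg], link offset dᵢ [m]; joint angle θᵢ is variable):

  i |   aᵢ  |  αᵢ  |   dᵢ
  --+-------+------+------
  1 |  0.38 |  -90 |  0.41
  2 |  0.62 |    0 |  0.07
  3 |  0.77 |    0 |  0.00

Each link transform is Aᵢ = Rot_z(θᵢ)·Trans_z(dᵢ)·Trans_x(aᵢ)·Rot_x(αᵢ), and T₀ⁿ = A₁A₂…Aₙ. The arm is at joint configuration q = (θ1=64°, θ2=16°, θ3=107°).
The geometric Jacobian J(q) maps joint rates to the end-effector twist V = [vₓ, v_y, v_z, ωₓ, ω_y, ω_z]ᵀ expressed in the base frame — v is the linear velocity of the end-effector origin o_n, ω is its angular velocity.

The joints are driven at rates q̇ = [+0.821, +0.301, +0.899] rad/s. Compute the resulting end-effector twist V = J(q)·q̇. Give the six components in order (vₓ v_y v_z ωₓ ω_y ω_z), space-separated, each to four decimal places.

o_n = [0.1811, 0.5310, -0.4067]
J₁: ẑ×o_n = [-0.5310, 0.1811, 0.0000], ω = ẑ
J2: z=[-0.8988, 0.4384, 0.0000] o=[0.1666, 0.3415, 0.4100] → [-0.3580, -0.7340, -0.1766, -0.8988, 0.4384, 0.0000]
J3: z=[-0.8988, 0.4384, 0.0000] o=[0.3649, 0.9079, 0.2391] → [-0.2831, -0.5804, 0.4194, -0.8988, 0.4384, 0.0000]
V = J·q̇ = [-0.7982, -0.5941, 0.3239, -1.0786, 0.5260, 0.8210]

-0.7982 -0.5941 0.3239 -1.0786 0.5260 0.8210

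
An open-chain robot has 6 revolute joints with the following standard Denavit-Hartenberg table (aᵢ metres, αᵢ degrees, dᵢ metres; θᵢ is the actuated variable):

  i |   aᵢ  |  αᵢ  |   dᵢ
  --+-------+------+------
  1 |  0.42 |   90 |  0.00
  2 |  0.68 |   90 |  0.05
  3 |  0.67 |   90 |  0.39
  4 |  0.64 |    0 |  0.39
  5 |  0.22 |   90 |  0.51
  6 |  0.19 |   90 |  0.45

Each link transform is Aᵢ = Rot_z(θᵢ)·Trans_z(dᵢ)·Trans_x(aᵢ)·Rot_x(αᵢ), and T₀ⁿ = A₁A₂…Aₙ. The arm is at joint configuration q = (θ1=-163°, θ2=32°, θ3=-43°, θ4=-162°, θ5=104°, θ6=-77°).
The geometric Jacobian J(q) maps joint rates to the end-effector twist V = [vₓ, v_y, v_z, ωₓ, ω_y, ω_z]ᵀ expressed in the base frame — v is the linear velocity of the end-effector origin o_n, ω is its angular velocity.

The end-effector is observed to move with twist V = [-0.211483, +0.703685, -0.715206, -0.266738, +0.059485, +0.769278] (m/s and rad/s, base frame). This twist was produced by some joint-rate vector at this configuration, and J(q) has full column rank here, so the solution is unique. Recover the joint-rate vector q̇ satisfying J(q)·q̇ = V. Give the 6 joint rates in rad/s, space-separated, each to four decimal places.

o_n = [-0.2119, -0.4301, 0.2600]
J₁: ẑ×o_n = [0.4301, -0.2119, 0.0000], ω = ẑ
J2: z=[-0.2924, 0.9563, 0.0000] o=[-0.4016, -0.1228, 0.0000] → [0.2486, 0.0760, -0.0917, -0.2924, 0.9563, 0.0000]
J3: z=[-0.5068, -0.1549, -0.8480] o=[-0.9677, -0.2436, 0.3603] → [-0.1426, -0.6919, 0.2116, -0.5068, -0.1549, -0.8480]
J4: z=[0.7669, -0.5303, -0.3614] o=[-1.4292, -0.8625, 0.2893] → [0.1718, -0.4175, 0.9772, 0.7669, -0.5303, -0.3614]
J5: z=[0.7669, -0.5303, -0.3614] o=[-0.7902, -0.5313, 0.0801] → [-0.0588, -0.3469, 0.3843, 0.7669, -0.5303, -0.3614]
J6: z=[0.6024, 0.7890, 0.1207] o=[-0.3504, -0.8700, 0.0992] → [0.0737, -0.0801, 0.1557, 0.6024, 0.7890, 0.1207]
q̇ = J⁺·V = [-0.0910, -0.8860, -0.4690, -0.4680, -0.7270, 0.2540]

-0.0910 -0.8860 -0.4690 -0.4680 -0.7270 0.2540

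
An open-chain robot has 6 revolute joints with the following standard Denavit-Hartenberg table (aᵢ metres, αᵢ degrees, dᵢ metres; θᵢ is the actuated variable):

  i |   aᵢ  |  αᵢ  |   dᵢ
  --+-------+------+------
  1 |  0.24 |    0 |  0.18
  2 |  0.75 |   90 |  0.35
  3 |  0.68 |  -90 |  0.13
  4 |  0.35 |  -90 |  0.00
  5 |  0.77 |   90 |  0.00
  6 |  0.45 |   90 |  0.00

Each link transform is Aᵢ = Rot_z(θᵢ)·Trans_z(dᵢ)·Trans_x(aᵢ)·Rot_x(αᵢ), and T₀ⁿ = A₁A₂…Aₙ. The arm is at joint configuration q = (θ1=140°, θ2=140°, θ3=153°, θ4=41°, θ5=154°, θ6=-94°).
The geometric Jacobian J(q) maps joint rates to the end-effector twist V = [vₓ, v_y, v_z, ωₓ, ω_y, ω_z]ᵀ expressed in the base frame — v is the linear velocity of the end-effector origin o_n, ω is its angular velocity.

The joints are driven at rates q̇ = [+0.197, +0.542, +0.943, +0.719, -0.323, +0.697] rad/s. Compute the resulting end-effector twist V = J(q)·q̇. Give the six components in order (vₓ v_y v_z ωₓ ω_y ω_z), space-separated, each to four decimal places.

0.0246 0.1487 -0.0441 -1.0471 0.2584 0.8574

o_n = [-0.8067, -0.1990, 1.1534]
J₁: ẑ×o_n = [0.1990, -0.8067, 0.0000], ω = ẑ
J2: z=[0.0000, 0.0000, 1.0000] o=[-0.1839, 0.1543, 0.1800] → [0.3533, -0.6228, 0.0000, 0.0000, 0.0000, 1.0000]
J3: z=[-0.9848, -0.1736, 0.0000] o=[-0.0536, -0.5843, 0.5300] → [-0.1082, 0.6139, -0.5102, -0.9848, -0.1736, 0.0000]
J4: z=[-0.0788, 0.4471, -0.8910] o=[-0.2869, -0.0102, 0.8387] → [-0.0275, 0.4880, 0.2473, -0.0788, 0.4471, -0.8910]
J5: z=[0.8448, -0.4446, -0.2978] o=[-0.1016, 0.2614, 0.9586] → [-0.2237, 0.0455, -0.7024, 0.8448, -0.4446, -0.2978]
J6: z=[0.3029, -0.0616, 0.9510] o=[-0.4413, -0.4266, 1.0223] → [-0.2246, -0.3872, 0.0464, 0.3029, -0.0616, 0.9510]
V = J·q̇ = [0.0246, 0.1487, -0.0441, -1.0471, 0.2584, 0.8574]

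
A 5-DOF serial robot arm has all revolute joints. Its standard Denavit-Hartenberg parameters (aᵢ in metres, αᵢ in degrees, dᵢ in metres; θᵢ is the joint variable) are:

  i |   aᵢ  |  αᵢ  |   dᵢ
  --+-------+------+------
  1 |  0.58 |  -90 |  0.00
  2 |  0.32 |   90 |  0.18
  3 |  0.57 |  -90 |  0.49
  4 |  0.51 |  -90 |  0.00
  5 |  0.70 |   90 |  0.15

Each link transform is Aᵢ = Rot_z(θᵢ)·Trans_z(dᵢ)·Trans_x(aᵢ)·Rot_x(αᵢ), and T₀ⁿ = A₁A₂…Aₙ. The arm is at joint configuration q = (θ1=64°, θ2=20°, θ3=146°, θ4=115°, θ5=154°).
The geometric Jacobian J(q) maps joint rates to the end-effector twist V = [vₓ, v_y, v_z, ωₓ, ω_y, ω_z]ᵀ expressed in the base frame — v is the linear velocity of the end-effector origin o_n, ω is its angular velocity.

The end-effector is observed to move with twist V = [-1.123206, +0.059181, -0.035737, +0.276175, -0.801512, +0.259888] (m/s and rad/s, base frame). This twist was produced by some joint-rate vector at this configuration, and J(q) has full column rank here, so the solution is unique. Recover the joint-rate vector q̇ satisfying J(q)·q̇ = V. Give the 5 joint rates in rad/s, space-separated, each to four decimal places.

0.8570 -0.3170 -0.7010 0.4350 -0.1540

o_n = [-0.2434, 1.1098, 0.5907]
J₁: ẑ×o_n = [-1.1098, -0.2434, 0.0000], ω = ẑ
J2: z=[-0.8988, 0.4384, 0.0000] o=[0.2543, 0.5213, 0.0000] → [0.2590, 0.5309, -0.3108, -0.8988, 0.4384, 0.0000]
J3: z=[0.1499, 0.3074, 0.9397] o=[0.2243, 0.8705, -0.1094] → [-0.0097, -0.5445, 0.1797, 0.1499, 0.3074, 0.9397]
J4: z=[0.5148, -0.8357, 0.1913] o=[-0.1834, 0.7617, 0.5126] → [-0.1318, -0.0517, 0.1290, 0.5148, -0.8357, 0.1913]
J5: z=[0.8284, 0.5423, 0.1401] o=[-0.0707, 0.7177, 0.0172] → [0.2561, -0.4993, 0.4184, 0.8284, 0.5423, 0.1401]
q̇ = J⁺·V = [0.8570, -0.3170, -0.7010, 0.4350, -0.1540]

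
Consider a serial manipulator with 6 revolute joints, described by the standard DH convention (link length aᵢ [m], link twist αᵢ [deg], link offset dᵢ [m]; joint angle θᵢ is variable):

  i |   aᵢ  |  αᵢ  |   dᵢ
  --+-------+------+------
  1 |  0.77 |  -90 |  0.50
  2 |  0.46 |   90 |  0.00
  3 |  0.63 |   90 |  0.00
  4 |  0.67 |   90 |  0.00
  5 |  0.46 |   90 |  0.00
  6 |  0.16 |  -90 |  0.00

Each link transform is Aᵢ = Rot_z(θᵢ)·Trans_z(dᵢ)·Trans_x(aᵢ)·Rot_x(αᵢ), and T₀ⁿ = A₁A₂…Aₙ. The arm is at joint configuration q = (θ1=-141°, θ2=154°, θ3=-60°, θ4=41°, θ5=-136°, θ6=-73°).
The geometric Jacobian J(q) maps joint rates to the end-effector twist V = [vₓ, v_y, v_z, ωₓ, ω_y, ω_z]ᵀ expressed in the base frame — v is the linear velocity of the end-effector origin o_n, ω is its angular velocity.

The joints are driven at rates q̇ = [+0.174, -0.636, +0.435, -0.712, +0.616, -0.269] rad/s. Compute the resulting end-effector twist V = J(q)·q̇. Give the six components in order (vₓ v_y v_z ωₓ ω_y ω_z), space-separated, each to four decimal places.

-0.0581 -0.0809 -0.8916 0.2941 1.0815 -0.3726

o_n = [-0.2098, 0.4507, -0.2858]
J₁: ẑ×o_n = [-0.4507, -0.2098, 0.0000], ω = ẑ
J2: z=[0.6293, -0.7771, 0.0000] o=[-0.5984, -0.4846, 0.5000] → [0.6107, 0.4945, 0.8906, 0.6293, -0.7771, 0.0000]
J3: z=[-0.3407, -0.2759, -0.8988] o=[-0.2771, -0.2244, 0.2983] → [0.7679, -0.2595, -0.2114, -0.3407, -0.2759, -0.8988]
J4: z=[-0.9196, -0.1013, 0.3796] o=[-0.4004, 0.3778, 0.1603] → [0.0175, -0.3378, -0.0477, -0.9196, -0.1013, 0.3796]
J5: z=[0.1287, 0.8353, 0.5345] o=[-0.6492, 0.7399, -0.3456] → [0.2045, 0.2272, -0.4042, 0.1287, 0.8353, 0.5345]
J6: z=[-0.4036, -0.4482, 0.7976] o=[-0.2325, 0.5934, -0.2171] → [0.1446, -0.0096, 0.0678, -0.4036, -0.4482, 0.7976]
V = J·q̇ = [-0.0581, -0.0809, -0.8916, 0.2941, 1.0815, -0.3726]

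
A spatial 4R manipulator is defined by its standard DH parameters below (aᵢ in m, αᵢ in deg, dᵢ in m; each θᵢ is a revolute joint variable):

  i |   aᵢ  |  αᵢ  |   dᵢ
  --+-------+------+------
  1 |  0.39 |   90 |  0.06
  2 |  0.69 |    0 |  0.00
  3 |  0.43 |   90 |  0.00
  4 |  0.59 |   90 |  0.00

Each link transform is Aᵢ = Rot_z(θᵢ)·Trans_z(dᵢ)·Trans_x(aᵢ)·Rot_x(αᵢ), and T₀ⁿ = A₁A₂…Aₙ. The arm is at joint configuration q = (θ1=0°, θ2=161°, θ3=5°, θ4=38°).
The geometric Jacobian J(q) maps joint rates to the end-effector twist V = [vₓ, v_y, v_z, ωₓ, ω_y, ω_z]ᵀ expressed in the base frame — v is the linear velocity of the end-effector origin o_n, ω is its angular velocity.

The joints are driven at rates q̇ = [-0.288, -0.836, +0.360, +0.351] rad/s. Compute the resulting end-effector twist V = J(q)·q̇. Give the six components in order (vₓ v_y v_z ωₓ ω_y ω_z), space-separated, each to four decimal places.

o_n = [-1.1308, -0.3632, 0.5011]
J₁: ẑ×o_n = [0.3632, -1.1308, 0.0000], ω = ẑ
J2: z=[0.0000, -1.0000, 0.0000] o=[0.3900, 0.0000, 0.0600] → [-0.4411, -0.0000, -1.5208, 0.0000, -1.0000, 0.0000]
J3: z=[0.0000, -1.0000, 0.0000] o=[-0.2624, 0.0000, 0.2846] → [-0.2165, -0.0000, -0.8683, 0.0000, -1.0000, 0.0000]
J4: z=[0.2419, -0.0000, 0.9703] o=[-0.6796, 0.0000, 0.3887] → [0.3525, -0.4649, -0.0879, 0.2419, -0.0000, 0.9703]
V = J·q̇ = [0.3100, 0.1625, 0.9279, 0.0849, 0.4760, 0.0526]

0.3100 0.1625 0.9279 0.0849 0.4760 0.0526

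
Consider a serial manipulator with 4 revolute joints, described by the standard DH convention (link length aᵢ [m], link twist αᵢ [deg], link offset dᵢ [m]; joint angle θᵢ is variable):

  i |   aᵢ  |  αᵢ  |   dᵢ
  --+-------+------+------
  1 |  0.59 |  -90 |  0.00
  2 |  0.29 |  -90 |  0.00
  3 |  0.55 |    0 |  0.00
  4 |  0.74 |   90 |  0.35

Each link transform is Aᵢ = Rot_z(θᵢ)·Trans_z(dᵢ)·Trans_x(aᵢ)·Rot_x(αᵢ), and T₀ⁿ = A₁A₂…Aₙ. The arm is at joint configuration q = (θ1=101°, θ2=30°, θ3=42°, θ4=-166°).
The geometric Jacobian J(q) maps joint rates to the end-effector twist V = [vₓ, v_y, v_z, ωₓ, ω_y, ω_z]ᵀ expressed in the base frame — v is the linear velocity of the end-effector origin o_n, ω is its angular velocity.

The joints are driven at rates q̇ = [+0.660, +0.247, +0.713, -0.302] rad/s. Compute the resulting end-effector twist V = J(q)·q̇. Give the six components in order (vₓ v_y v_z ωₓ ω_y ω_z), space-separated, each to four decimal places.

o_n = [-0.3672, 0.6028, -0.4456]
J₁: ẑ×o_n = [-0.6028, -0.3672, 0.0000], ω = ẑ
J2: z=[-0.9816, -0.1908, 0.0000] o=[-0.1126, 0.5792, 0.0000] → [0.0850, -0.4374, -0.0718, -0.9816, -0.1908, 0.0000]
J3: z=[0.0954, -0.4908, -0.8660] o=[-0.1605, 0.8257, -0.1450] → [-0.0455, 0.2077, -0.1227, 0.0954, -0.4908, -0.8660]
J4: z=[0.0954, -0.4908, -0.8660] o=[0.1332, 1.2434, -0.3494] → [-0.5076, 0.4426, -0.3067, 0.0954, -0.4908, -0.8660]
V = J·q̇ = [-0.2560, -0.3360, -0.0126, -0.2033, -0.2489, 0.3041]

-0.2560 -0.3360 -0.0126 -0.2033 -0.2489 0.3041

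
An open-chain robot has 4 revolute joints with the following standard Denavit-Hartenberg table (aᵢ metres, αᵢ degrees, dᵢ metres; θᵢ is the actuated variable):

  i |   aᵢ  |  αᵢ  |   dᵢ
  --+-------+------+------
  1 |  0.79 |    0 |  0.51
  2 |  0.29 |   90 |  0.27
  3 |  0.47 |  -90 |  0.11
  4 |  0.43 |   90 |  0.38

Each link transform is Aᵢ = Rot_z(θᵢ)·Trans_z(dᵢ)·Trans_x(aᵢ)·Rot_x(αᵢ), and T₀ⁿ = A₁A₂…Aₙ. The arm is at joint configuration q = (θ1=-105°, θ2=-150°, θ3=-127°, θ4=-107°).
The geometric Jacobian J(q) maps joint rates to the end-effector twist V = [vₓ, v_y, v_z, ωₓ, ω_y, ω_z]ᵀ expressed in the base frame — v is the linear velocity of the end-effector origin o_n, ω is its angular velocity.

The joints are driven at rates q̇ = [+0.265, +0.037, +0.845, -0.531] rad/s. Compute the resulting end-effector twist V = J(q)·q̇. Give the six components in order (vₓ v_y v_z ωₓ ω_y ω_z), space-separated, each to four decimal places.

-0.1598 0.5884 0.2557 0.9260 -0.1909 0.6216

o_n = [0.1990, -0.2551, 0.2764]
J₁: ẑ×o_n = [0.2551, 0.1990, -0.0000], ω = ẑ
J2: z=[0.0000, 0.0000, 1.0000] o=[-0.2045, -0.7631, 0.5100] → [-0.5080, 0.4035, 0.0000, 0.0000, 0.0000, 1.0000]
J3: z=[0.9659, 0.2588, 0.0000] o=[-0.2795, -0.4830, 0.7800] → [-0.1304, 0.4865, 0.0963, 0.9659, 0.2588, 0.0000]
J4: z=[-0.2067, 0.7714, -0.6018] o=[-0.1001, -0.7277, 0.4046] → [0.1855, -0.2065, -0.3284, -0.2067, 0.7714, -0.6018]
V = J·q̇ = [-0.1598, 0.5884, 0.2557, 0.9260, -0.1909, 0.6216]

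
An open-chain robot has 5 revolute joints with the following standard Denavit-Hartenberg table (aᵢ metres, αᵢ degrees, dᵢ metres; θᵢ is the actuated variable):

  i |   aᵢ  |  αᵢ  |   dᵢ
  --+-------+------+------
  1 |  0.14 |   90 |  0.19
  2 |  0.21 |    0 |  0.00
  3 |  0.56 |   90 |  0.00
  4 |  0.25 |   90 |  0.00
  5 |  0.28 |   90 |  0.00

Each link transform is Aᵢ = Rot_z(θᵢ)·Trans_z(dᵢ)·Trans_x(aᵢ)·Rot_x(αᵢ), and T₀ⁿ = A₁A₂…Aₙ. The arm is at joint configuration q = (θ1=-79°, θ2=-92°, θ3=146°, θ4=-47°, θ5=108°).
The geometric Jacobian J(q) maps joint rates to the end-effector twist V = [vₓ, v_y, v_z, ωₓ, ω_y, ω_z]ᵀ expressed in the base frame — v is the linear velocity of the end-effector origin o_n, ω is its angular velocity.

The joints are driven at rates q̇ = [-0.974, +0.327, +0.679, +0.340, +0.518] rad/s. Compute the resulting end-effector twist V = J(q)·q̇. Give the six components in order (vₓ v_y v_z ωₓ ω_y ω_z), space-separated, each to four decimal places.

o_n = [0.2591, -0.7063, 0.3668]
J₁: ẑ×o_n = [0.7063, 0.2591, -0.0000], ω = ẑ
J2: z=[-0.9816, -0.1908, 0.0000] o=[0.0267, -0.1374, 0.1900] → [-0.0337, 0.1736, 0.6028, -0.9816, -0.1908, 0.0000]
J3: z=[-0.9816, -0.1908, 0.0000] o=[0.0253, -0.1302, -0.0199] → [-0.0738, 0.3796, 0.6101, -0.9816, -0.1908, 0.0000]
J4: z=[0.1544, -0.7942, -0.5878] o=[0.0881, -0.4533, 0.4332] → [-0.0960, -0.0903, 0.0967, 0.1544, -0.7942, -0.5878]
J5: z=[0.5874, 0.5521, -0.5917] o=[0.2867, -0.5168, 0.5711] → [-0.2249, 0.1363, -0.0961, 0.5874, 0.5521, -0.5917]
V = J·q̇ = [-0.8983, 0.1021, 0.5945, -0.6307, -0.1760, -1.4803]

-0.8983 0.1021 0.5945 -0.6307 -0.1760 -1.4803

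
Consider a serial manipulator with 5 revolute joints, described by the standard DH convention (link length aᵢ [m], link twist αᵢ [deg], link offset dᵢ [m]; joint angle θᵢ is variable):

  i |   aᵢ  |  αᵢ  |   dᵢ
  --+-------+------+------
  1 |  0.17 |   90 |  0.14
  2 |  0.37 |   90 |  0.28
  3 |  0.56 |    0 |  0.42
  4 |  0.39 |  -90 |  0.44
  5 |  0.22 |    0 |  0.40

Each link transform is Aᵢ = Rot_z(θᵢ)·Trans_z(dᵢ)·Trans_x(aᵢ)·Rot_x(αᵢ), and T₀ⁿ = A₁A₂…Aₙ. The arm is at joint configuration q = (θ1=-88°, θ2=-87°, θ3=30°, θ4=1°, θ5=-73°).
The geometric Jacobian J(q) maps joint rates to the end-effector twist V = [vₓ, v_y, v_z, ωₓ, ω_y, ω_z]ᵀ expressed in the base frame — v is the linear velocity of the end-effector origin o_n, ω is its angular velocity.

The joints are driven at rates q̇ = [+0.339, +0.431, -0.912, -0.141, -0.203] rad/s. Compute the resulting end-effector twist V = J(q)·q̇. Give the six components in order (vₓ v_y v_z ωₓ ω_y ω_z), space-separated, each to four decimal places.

0.4018 -0.8732 -1.2630 -0.2199 -1.0654 0.2897

o_n = [-1.1656, 0.8044, -0.9530]
J₁: ẑ×o_n = [-0.8044, -1.1656, 0.0000], ω = ẑ
J2: z=[-0.9994, -0.0349, 0.0000] o=[0.0059, -0.1699, 0.1400] → [0.0381, -1.0923, -1.0146, -0.9994, -0.0349, 0.0000]
J3: z=[-0.0349, 0.9980, -0.0523] o=[-0.2732, -0.1990, -0.2295] → [-0.6695, 0.0215, 0.8557, -0.0349, 0.9980, -0.0523]
J4: z=[-0.0349, 0.9980, -0.0523] o=[-0.5668, 0.1850, -0.7358] → [-0.1844, 0.0238, 0.5761, -0.0349, 0.9980, -0.0523]
J5: z=[-0.8576, -0.0030, 0.5143] o=[-0.7823, 0.5996, -1.0926] → [-0.1057, -0.0774, -0.1767, -0.8576, -0.0030, 0.5143]
V = J·q̇ = [0.4018, -0.8732, -1.2630, -0.2199, -1.0654, 0.2897]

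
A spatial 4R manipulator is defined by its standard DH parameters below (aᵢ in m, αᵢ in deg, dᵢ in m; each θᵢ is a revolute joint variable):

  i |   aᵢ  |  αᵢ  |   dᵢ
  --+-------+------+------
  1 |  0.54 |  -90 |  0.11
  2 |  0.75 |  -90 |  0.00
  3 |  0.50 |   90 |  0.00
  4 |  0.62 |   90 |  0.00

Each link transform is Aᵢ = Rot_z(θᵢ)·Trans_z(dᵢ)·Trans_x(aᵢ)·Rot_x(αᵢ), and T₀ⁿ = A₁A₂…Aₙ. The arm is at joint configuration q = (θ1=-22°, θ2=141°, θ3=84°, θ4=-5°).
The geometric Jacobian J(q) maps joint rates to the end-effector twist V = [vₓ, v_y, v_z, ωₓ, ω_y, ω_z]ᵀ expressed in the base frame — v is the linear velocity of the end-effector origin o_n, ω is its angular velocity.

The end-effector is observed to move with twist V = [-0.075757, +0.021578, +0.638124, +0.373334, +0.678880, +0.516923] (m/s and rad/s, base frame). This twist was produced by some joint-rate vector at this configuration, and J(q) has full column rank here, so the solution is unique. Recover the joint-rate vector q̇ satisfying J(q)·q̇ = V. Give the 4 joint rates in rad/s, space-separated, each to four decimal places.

o_n = [-0.5088, -0.9933, -0.4775]
J₁: ẑ×o_n = [0.9933, -0.5088, 0.0000], ω = ẑ
J2: z=[0.3746, 0.9272, 0.0000] o=[0.5007, -0.2023, 0.1100] → [-0.5447, 0.2201, 0.6396, 0.3746, 0.9272, 0.0000]
J3: z=[-0.5835, 0.2357, 0.7771] o=[-0.0397, 0.0161, -0.3620] → [0.7571, -0.4319, 0.6995, -0.5835, 0.2357, 0.7771]
J4: z=[-0.6775, 0.3864, -0.6259] o=[-0.2637, -0.4298, -0.3949] → [-0.3846, 0.0974, 0.4764, -0.6775, 0.3864, -0.6259]
q̇ = J⁺·V = [-0.2420, 0.8270, 0.5320, -0.5520]

-0.2420 0.8270 0.5320 -0.5520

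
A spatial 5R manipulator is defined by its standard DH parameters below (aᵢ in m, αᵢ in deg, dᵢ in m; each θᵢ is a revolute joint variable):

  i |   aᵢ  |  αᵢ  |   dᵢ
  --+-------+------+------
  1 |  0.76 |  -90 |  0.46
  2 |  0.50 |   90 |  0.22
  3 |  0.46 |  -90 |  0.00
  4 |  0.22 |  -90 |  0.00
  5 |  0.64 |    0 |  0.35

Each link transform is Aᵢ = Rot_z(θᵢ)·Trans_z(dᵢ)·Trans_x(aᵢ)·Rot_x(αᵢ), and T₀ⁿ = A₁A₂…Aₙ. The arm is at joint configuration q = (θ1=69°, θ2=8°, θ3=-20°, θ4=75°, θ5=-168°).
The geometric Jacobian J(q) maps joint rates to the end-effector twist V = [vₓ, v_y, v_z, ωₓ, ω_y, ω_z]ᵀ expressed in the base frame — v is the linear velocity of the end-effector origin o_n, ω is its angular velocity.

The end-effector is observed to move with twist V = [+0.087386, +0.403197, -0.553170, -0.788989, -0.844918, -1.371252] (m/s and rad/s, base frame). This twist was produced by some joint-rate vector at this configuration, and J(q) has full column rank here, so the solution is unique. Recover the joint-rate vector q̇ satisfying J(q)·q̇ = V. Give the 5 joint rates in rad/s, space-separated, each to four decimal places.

o_n = [0.1699, 1.3892, 0.6805]
J₁: ẑ×o_n = [-1.3892, 0.1699, 0.0000], ω = ẑ
J2: z=[-0.9336, 0.3584, 0.0000] o=[0.2724, 0.7095, 0.4600] → [0.0790, 0.2059, -0.5978, -0.9336, 0.3584, 0.0000]
J3: z=[0.0499, 0.1299, 0.9903] o=[0.2444, 1.2506, 0.3904] → [-0.0996, -0.0883, 0.0166, 0.0499, 0.1299, 0.9903]
J4: z=[-0.7559, 0.6530, -0.0476] o=[0.5447, 1.5938, 0.3303] → [0.2190, 0.2826, 0.3994, -0.7559, 0.6530, -0.0476]
J5: z=[-0.6434, -0.7544, -0.1300] o=[0.5713, 1.6087, 0.1124] → [-0.4571, 0.4178, -0.1616, -0.6434, -0.7544, -0.1300]
q̇ = J⁺·V = [-0.3100, 0.4440, -0.9710, -0.3220, 0.8850]

-0.3100 0.4440 -0.9710 -0.3220 0.8850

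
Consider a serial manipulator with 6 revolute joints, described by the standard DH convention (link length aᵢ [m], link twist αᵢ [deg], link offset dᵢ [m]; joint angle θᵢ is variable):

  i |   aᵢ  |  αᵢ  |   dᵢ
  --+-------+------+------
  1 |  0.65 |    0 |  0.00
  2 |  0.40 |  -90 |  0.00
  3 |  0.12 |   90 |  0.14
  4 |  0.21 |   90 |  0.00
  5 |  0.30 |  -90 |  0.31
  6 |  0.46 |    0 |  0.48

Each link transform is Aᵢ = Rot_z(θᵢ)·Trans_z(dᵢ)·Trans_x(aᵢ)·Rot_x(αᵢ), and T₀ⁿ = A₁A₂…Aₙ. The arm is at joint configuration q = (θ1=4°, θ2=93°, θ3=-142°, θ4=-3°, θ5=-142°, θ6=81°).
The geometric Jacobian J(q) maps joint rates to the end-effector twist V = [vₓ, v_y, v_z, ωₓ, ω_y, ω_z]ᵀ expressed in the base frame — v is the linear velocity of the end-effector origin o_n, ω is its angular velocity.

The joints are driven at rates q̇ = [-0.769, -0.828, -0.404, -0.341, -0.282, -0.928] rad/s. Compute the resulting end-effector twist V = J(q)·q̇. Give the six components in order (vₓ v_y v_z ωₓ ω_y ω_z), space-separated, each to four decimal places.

o_n = [0.3157, 0.5145, 0.6876]
J₁: ẑ×o_n = [-0.5145, 0.3157, 0.0000], ω = ẑ
J2: z=[0.0000, 0.0000, 1.0000] o=[0.6484, 0.0453, 0.0000] → [-0.4691, -0.3327, 0.0000, 0.0000, 0.0000, 1.0000]
J3: z=[-0.9925, -0.1219, 0.0000] o=[0.5997, 0.4424, 0.0000] → [-0.0838, 0.6825, -0.1062, -0.9925, -0.1219, 0.0000]
J4: z=[0.0750, -0.6111, -0.7880] o=[0.4722, 0.3314, 0.0739] → [-0.2308, 0.0773, -0.0819, 0.0750, -0.6111, -0.7880]
J5: z=[0.9862, 0.1626, -0.0322] o=[0.5033, 0.1688, 0.2030] → [0.0900, -0.4719, 0.3714, 0.9862, 0.1626, -0.0322]
J6: z=[0.0319, 0.0046, 0.9995] o=[0.7602, 0.5152, 0.1932] → [0.0030, -0.4600, 0.0020, 0.0319, 0.0046, 0.9995]
V = J·q̇ = [0.8685, 0.2905, -0.0358, 0.0677, 0.2075, -2.2467]

0.8685 0.2905 -0.0358 0.0677 0.2075 -2.2467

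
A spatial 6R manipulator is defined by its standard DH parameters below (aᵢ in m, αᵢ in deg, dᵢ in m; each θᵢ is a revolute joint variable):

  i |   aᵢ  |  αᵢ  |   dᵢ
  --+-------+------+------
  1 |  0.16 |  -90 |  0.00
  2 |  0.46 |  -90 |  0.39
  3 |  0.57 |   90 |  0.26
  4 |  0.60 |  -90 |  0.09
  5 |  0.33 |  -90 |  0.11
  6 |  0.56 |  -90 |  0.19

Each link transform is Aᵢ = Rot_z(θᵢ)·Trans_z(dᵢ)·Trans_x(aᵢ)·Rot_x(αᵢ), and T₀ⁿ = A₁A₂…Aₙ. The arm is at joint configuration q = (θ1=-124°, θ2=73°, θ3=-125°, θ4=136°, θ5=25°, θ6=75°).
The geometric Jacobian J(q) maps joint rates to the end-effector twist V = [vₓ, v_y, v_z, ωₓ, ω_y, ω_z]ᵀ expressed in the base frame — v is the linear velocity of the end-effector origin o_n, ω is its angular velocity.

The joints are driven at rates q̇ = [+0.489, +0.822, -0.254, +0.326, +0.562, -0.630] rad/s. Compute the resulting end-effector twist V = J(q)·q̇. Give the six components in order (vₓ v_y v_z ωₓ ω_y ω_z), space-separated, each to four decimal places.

o_n = [1.0567, 0.3067, -0.9192]
J₁: ẑ×o_n = [-0.3067, 1.0567, 0.0000], ω = ẑ
J2: z=[0.8290, -0.5592, 0.0000] o=[-0.0895, -0.1326, 0.0000] → [0.5140, 0.7620, 1.0052, 0.8290, -0.5592, 0.0000]
J3: z=[0.5348, 0.7928, -0.2924] o=[0.1586, -0.4622, -0.4399] → [-0.1552, -0.0063, -0.3008, 0.5348, 0.7928, -0.2924]
J4: z=[-0.3416, 0.5193, 0.7834] o=[0.7382, -0.4379, -0.2033] → [-0.9551, 0.0049, -0.4197, -0.3416, 0.5193, 0.7834]
J5: z=[-0.9216, -0.3487, -0.1707] o=[0.5968, 0.0769, -0.4914] → [0.1884, -0.4728, -0.0514, -0.9216, -0.3487, -0.1707]
J6: z=[0.3876, -0.8004, -0.4574] o=[0.4879, 0.1995, -0.7981] → [0.1459, -0.2133, 0.4968, 0.3876, -0.8004, -0.4574]
V = J·q̇ = [0.0145, 1.0150, 0.4239, -0.3278, -0.1835, 1.0108]

0.0145 1.0150 0.4239 -0.3278 -0.1835 1.0108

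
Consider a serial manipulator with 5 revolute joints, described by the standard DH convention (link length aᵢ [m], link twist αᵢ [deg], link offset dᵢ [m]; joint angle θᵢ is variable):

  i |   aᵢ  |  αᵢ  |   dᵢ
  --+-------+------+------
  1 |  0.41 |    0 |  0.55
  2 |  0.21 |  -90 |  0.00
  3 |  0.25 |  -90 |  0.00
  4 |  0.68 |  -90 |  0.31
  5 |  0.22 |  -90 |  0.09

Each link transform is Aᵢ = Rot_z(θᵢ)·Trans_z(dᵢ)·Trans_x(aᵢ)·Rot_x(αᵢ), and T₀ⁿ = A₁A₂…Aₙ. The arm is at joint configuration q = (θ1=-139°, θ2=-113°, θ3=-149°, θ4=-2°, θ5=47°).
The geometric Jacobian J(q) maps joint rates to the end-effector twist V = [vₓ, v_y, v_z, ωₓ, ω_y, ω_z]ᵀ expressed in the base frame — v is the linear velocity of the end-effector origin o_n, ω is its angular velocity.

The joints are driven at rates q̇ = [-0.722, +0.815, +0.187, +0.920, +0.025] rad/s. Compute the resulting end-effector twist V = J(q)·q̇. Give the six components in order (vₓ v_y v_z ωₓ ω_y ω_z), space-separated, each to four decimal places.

o_n = [-0.0533, -0.8600, 1.2354]
J₁: ẑ×o_n = [0.8600, -0.0533, 0.0000], ω = ẑ
J2: z=[0.0000, 0.0000, 1.0000] o=[-0.3094, -0.2690, 0.5500] → [0.5910, 0.2561, -0.0000, 0.0000, 0.0000, 1.0000]
J3: z=[-0.9511, -0.3090, 0.0000] o=[-0.3743, -0.0693, 0.5500] → [-0.2118, 0.6519, 0.8512, -0.9511, -0.3090, 0.0000]
J4: z=[-0.1592, 0.4898, 0.8572] o=[-0.3081, -0.2731, 0.6788] → [0.7758, 0.3070, -0.0314, -0.1592, 0.4898, 0.8572]
J5: z=[0.9597, 0.2804, 0.0180] o=[-0.2000, -0.6826, 1.2945] → [-0.0134, 0.0593, -0.2114, 0.9597, 0.2804, 0.0180]
V = J·q̇ = [0.5345, 0.6531, 0.1250, -0.3003, 0.3999, 0.8820]

0.5345 0.6531 0.1250 -0.3003 0.3999 0.8820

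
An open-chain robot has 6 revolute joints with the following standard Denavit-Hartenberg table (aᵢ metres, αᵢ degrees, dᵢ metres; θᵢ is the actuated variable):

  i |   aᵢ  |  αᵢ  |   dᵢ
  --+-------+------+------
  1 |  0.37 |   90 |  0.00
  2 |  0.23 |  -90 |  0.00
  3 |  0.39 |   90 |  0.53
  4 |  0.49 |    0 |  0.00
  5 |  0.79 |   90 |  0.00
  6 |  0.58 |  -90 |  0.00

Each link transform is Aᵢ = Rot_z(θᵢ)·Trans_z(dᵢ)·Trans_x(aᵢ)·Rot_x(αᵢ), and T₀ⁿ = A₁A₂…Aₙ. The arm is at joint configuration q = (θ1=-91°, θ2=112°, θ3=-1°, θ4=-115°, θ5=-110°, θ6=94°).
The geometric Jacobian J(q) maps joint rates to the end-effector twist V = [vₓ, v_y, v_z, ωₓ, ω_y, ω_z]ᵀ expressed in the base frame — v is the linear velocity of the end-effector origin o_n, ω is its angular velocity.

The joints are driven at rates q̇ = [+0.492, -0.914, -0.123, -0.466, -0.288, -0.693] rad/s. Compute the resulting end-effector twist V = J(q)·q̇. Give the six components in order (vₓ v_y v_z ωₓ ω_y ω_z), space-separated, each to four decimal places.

-0.0458 0.7002 0.0364 1.6631 -0.7761 0.2796

o_n = [-0.5697, 0.1634, -0.3486]
J₁: ẑ×o_n = [-0.1634, -0.5697, 0.0000], ω = ẑ
J2: z=[-0.9998, 0.0175, 0.0000] o=[-0.0065, -0.3699, 0.0000] → [-0.0061, -0.3485, -0.5234, -0.9998, 0.0175, 0.0000]
J3: z=[0.0162, 0.9270, -0.3746] o=[-0.0050, -0.2838, 0.2133] → [-0.3533, 0.2206, 0.5308, 0.0162, 0.9270, -0.3746]
J4: z=[-0.9998, 0.0109, -0.0162] o=[-0.0006, 0.3537, 0.3763] → [-0.0110, -0.7155, 0.1965, -0.9998, 0.0109, -0.0162]
J5: z=[-0.9998, 0.0109, -0.0162] o=[-0.0056, -0.1356, 0.3506] → [-0.0028, -0.6900, -0.2928, -0.9998, 0.0109, -0.0162]
J6: z=[0.0037, 0.9205, 0.3906] o=[0.0096, 0.1729, -0.3765] → [0.0294, -0.2264, 0.5332, 0.0037, 0.9205, 0.3906]
V = J·q̇ = [-0.0458, 0.7002, 0.0364, 1.6631, -0.7761, 0.2796]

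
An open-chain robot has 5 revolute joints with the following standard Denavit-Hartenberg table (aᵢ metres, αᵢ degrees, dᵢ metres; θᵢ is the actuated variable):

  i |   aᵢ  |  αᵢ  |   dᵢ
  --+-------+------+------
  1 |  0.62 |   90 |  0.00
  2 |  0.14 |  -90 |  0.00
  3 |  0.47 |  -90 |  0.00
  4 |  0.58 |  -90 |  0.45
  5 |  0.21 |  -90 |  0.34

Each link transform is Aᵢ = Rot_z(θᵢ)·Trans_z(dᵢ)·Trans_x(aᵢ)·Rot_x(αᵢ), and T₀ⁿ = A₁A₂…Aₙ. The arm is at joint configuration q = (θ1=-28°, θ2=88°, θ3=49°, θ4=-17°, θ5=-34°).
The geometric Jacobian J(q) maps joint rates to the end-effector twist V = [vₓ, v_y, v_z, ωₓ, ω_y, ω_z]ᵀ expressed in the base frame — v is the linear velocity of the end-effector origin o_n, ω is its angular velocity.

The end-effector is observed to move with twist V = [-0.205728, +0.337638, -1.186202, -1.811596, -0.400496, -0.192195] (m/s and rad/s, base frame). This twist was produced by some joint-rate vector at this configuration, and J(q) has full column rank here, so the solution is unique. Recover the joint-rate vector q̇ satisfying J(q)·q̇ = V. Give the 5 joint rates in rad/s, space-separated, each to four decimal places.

o_n = [1.2890, 0.8393, 0.5544]
J₁: ẑ×o_n = [-0.8393, 1.2890, 0.0000], ω = ẑ
J2: z=[-0.4695, -0.8829, 0.0000] o=[0.5474, -0.2911, 0.0000] → [-0.4895, 0.2603, 0.1241, -0.4695, -0.8829, 0.0000]
J3: z=[-0.8824, 0.4692, 0.0349] o=[0.5517, -0.2934, 0.1399] → [0.1550, 0.3915, -1.3454, -0.8824, 0.4692, 0.0349]
J4: z=[0.2847, 0.5916, -0.7542] o=[0.7278, 0.0148, 0.4481] → [0.6849, -0.4536, -0.0973, 0.2847, 0.5916, -0.7542]
J5: z=[0.9534, -0.2570, 0.1583] o=[0.9140, 0.7242, 0.4782] → [-0.0378, -0.0133, 0.2061, 0.9534, -0.2570, 0.1583]
q̇ = J⁺·V = [-0.2770, 0.9660, 0.9020, -0.1830, -0.5350]

-0.2770 0.9660 0.9020 -0.1830 -0.5350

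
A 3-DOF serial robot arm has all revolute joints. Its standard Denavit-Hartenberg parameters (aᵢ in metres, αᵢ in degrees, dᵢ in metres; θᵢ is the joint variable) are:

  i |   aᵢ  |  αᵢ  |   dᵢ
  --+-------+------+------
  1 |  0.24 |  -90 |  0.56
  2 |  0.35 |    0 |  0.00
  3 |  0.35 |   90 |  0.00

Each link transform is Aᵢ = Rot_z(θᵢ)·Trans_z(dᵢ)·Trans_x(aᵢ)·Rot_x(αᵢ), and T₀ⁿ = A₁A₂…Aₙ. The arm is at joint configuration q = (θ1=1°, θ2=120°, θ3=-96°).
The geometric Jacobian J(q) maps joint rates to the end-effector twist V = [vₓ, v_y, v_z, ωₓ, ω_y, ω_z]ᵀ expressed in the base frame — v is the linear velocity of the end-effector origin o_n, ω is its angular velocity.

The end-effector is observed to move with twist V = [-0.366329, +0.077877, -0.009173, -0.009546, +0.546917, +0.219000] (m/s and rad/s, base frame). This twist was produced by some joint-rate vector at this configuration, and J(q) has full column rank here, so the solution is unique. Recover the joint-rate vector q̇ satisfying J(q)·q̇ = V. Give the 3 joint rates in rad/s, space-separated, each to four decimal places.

0.2190 0.9470 -0.4000

o_n = [0.3847, 0.0067, 0.1145]
J₁: ẑ×o_n = [-0.0067, 0.3847, 0.0000], ω = ẑ
J2: z=[-0.0175, 0.9998, 0.0000] o=[0.2400, 0.0042, 0.5600] → [-0.4454, -0.0078, -0.1447, -0.0175, 0.9998, 0.0000]
J3: z=[-0.0175, 0.9998, 0.0000] o=[0.0650, 0.0011, 0.2569] → [-0.1423, -0.0025, -0.3197, -0.0175, 0.9998, 0.0000]
q̇ = J⁺·V = [0.2190, 0.9470, -0.4000]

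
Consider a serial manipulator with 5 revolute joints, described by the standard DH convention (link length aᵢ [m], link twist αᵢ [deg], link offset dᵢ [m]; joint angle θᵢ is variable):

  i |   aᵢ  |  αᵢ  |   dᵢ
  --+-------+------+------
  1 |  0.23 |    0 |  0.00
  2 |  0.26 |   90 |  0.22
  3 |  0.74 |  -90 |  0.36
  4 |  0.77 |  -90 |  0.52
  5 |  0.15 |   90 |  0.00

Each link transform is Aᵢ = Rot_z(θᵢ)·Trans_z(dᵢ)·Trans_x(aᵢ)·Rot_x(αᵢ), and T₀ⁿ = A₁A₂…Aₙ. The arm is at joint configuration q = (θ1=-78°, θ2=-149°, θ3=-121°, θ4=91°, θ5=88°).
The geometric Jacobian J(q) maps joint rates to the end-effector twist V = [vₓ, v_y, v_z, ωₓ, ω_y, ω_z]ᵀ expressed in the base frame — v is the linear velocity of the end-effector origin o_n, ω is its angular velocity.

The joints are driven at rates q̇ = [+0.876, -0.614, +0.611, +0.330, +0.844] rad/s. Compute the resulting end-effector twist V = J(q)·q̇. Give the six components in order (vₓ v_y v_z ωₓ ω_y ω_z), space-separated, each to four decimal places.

o_n = [-0.3943, -0.3596, -0.5933]
J₁: ẑ×o_n = [0.3596, -0.3943, 0.0000], ω = ẑ
J2: z=[0.0000, 0.0000, 1.0000] o=[0.0478, -0.2250, 0.0000] → [0.1346, -0.4421, 0.0000, 0.0000, 0.0000, 1.0000]
J3: z=[0.7314, 0.6820, 0.0000] o=[-0.1295, -0.0348, 0.2200] → [-0.5547, 0.5948, -0.0569, 0.7314, 0.6820, 0.0000]
J4: z=[-0.5846, 0.6269, -0.5150] o=[0.3937, -0.0680, -0.4143] → [-0.2624, 0.3012, 0.6644, -0.5846, 0.6269, -0.5150]
J5: z=[-0.3384, 0.3885, 0.8570] o=[-0.4780, -0.2621, -0.6706] → [0.1136, 0.0980, 0.0005, -0.3384, 0.3885, 0.8570]
V = J·q̇ = [-0.0973, 0.4716, 0.1849, -0.0317, 0.9515, 0.8154]

-0.0973 0.4716 0.1849 -0.0317 0.9515 0.8154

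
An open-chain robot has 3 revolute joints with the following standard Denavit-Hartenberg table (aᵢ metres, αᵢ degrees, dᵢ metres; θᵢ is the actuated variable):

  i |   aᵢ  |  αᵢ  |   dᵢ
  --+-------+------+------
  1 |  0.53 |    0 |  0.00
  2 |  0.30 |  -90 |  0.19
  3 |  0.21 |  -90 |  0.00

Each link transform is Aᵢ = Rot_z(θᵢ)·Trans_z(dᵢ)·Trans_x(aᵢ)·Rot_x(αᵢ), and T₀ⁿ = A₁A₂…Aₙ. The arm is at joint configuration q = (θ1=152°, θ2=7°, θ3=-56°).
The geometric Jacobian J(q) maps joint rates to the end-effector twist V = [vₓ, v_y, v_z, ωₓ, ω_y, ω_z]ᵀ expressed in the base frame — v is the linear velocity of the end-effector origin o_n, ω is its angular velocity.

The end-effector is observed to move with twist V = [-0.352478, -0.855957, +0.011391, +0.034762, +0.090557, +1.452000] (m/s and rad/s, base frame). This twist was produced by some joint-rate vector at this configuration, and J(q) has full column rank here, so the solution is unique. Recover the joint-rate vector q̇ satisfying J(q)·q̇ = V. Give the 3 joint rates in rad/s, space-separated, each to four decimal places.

0.6070 0.8450 -0.0970

o_n = [-0.8577, 0.3984, 0.3641]
J₁: ẑ×o_n = [-0.3984, -0.8577, 0.0000], ω = ẑ
J2: z=[0.0000, 0.0000, 1.0000] o=[-0.4680, 0.2488, 0.0000] → [-0.1496, -0.3897, 0.0000, 0.0000, 0.0000, 1.0000]
J3: z=[-0.3584, -0.9336, 0.0000] o=[-0.7480, 0.3563, 0.1900] → [-0.1625, 0.0624, -0.1174, -0.3584, -0.9336, 0.0000]
q̇ = J⁺·V = [0.6070, 0.8450, -0.0970]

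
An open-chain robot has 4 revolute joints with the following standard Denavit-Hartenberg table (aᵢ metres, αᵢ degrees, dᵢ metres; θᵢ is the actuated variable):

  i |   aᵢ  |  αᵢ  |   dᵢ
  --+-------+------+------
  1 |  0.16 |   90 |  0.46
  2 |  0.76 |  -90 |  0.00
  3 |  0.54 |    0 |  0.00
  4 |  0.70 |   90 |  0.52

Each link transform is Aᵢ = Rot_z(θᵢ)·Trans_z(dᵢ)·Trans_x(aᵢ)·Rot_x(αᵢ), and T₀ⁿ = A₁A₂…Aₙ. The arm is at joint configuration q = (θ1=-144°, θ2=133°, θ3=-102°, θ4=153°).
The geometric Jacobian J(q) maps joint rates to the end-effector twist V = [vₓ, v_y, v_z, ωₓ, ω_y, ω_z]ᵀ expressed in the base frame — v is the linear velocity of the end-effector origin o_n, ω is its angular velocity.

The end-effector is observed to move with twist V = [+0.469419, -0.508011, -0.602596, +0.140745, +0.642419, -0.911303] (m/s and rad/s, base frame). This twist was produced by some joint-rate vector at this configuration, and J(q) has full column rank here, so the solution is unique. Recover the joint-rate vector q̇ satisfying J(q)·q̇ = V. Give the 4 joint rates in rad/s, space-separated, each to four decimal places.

o_n = [0.7880, 0.5530, 0.9013]
J₁: ẑ×o_n = [-0.5530, 0.7880, 0.0000], ω = ẑ
J2: z=[-0.5878, 0.8090, 0.0000] o=[-0.1294, -0.0940, 0.4600] → [0.3570, 0.2594, -1.1225, -0.5878, 0.8090, 0.0000]
J3: z=[0.5917, 0.4299, -0.6820] o=[0.2899, 0.2106, 1.0158] → [0.1842, -0.2719, -0.0116, 0.5917, 0.4299, -0.6820]
J4: z=[0.5917, 0.4299, -0.6820] o=[-0.0825, 0.5929, 0.9337] → [-0.0412, -0.5745, -0.3979, 0.5917, 0.4299, -0.6820]
q̇ = J⁺·V = [-0.4530, 0.4370, 0.4020, 0.2700]

-0.4530 0.4370 0.4020 0.2700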